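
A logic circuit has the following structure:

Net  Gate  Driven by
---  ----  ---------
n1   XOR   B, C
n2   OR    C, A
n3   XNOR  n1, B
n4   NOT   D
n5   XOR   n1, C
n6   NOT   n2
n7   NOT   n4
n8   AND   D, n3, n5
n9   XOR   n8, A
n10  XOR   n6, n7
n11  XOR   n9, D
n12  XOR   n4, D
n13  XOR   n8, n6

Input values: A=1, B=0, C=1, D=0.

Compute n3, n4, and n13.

n1 = B XOR C = 0 XOR 1 = 1
n2 = C OR A = 1 OR 1 = 1
n3 = n1 XNOR B = 1 XNOR 0 = 0
n4 = NOT D = NOT 0 = 1
n5 = n1 XOR C = 1 XOR 1 = 0
n6 = NOT n2 = NOT 1 = 0
n8 = D AND n3 AND n5 = 0 AND 0 AND 0 = 0
n13 = n8 XOR n6 = 0 XOR 0 = 0

n3 = 0  n4 = 1  n13 = 0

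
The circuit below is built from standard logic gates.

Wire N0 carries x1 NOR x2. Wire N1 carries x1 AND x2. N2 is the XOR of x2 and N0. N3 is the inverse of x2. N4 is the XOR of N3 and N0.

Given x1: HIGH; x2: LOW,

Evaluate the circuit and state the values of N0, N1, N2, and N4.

N0 = x1 NOR x2 = HIGH NOR LOW = LOW
N1 = x1 AND x2 = HIGH AND LOW = LOW
N2 = x2 XOR N0 = LOW XOR LOW = LOW
N3 = NOT x2 = NOT LOW = HIGH
N4 = N3 XOR N0 = HIGH XOR LOW = HIGH

N0 = LOW, N1 = LOW, N2 = LOW, N4 = HIGH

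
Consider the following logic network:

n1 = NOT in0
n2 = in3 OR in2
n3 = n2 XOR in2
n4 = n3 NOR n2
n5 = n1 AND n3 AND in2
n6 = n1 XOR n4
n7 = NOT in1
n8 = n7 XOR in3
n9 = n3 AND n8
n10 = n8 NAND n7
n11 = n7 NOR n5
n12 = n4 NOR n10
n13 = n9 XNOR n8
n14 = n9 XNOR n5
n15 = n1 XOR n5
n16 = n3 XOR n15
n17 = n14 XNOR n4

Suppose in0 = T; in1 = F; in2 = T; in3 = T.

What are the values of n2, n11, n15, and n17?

n1 = NOT in0 = NOT T = F
n2 = in3 OR in2 = T OR T = T
n3 = n2 XOR in2 = T XOR T = F
n4 = n3 NOR n2 = F NOR T = F
n5 = n1 AND n3 AND in2 = F AND F AND T = F
n7 = NOT in1 = NOT F = T
n8 = n7 XOR in3 = T XOR T = F
n9 = n3 AND n8 = F AND F = F
n11 = n7 NOR n5 = T NOR F = F
n14 = n9 XNOR n5 = F XNOR F = T
n15 = n1 XOR n5 = F XOR F = F
n17 = n14 XNOR n4 = T XNOR F = F

n2 = T, n11 = F, n15 = F, n17 = F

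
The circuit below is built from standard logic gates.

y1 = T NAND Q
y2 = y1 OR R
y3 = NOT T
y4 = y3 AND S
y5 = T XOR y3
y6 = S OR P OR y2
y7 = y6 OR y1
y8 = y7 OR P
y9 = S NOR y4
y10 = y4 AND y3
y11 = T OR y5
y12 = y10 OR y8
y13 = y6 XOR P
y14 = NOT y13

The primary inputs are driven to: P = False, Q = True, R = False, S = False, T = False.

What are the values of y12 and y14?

y12 = True, y14 = False

y1 = T NAND Q = False NAND True = True
y2 = y1 OR R = True OR False = True
y3 = NOT T = NOT False = True
y4 = y3 AND S = True AND False = False
y6 = S OR P OR y2 = False OR False OR True = True
y7 = y6 OR y1 = True OR True = True
y8 = y7 OR P = True OR False = True
y10 = y4 AND y3 = False AND True = False
y12 = y10 OR y8 = False OR True = True
y13 = y6 XOR P = True XOR False = True
y14 = NOT y13 = NOT True = False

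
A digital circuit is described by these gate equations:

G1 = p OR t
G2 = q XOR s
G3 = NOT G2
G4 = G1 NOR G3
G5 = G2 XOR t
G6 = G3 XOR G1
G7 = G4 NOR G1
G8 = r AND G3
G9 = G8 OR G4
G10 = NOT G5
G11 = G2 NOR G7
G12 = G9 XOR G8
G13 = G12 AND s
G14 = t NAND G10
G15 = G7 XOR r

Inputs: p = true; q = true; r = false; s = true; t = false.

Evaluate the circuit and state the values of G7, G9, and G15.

G1 = p OR t = true OR false = true
G2 = q XOR s = true XOR true = false
G3 = NOT G2 = NOT false = true
G4 = G1 NOR G3 = true NOR true = false
G7 = G4 NOR G1 = false NOR true = false
G8 = r AND G3 = false AND true = false
G9 = G8 OR G4 = false OR false = false
G15 = G7 XOR r = false XOR false = false

G7 = false  G9 = false  G15 = false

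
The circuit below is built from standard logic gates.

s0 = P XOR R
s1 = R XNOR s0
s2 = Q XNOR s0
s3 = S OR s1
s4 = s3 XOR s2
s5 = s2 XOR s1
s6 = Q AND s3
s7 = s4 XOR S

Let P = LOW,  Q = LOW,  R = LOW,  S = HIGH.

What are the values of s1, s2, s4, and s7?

s1 = HIGH, s2 = HIGH, s4 = LOW, s7 = HIGH

s0 = P XOR R = LOW XOR LOW = LOW
s1 = R XNOR s0 = LOW XNOR LOW = HIGH
s2 = Q XNOR s0 = LOW XNOR LOW = HIGH
s3 = S OR s1 = HIGH OR HIGH = HIGH
s4 = s3 XOR s2 = HIGH XOR HIGH = LOW
s7 = s4 XOR S = LOW XOR HIGH = HIGH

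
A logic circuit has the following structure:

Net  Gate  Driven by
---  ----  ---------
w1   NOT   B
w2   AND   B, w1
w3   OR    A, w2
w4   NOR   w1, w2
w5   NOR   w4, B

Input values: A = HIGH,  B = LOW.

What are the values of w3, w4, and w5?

w3 = HIGH; w4 = LOW; w5 = HIGH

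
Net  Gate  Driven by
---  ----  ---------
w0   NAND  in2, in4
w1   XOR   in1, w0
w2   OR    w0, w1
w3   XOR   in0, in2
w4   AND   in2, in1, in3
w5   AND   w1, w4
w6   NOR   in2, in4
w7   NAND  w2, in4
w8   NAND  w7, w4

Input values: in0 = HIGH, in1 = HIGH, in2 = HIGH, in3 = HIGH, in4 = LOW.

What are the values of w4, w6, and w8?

w0 = in2 NAND in4 = HIGH NAND LOW = HIGH
w1 = in1 XOR w0 = HIGH XOR HIGH = LOW
w2 = w0 OR w1 = HIGH OR LOW = HIGH
w4 = in2 AND in1 AND in3 = HIGH AND HIGH AND HIGH = HIGH
w6 = in2 NOR in4 = HIGH NOR LOW = LOW
w7 = w2 NAND in4 = HIGH NAND LOW = HIGH
w8 = w7 NAND w4 = HIGH NAND HIGH = LOW

w4 = HIGH  w6 = LOW  w8 = LOW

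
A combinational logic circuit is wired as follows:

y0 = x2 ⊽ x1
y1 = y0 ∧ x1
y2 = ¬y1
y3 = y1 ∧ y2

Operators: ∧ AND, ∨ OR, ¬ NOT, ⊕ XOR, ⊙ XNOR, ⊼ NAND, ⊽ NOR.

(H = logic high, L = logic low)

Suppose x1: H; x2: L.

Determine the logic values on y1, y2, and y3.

y1 = L; y2 = H; y3 = L

y0 = x2 NOR x1 = L NOR H = L
y1 = y0 AND x1 = L AND H = L
y2 = NOT y1 = NOT L = H
y3 = y1 AND y2 = L AND H = L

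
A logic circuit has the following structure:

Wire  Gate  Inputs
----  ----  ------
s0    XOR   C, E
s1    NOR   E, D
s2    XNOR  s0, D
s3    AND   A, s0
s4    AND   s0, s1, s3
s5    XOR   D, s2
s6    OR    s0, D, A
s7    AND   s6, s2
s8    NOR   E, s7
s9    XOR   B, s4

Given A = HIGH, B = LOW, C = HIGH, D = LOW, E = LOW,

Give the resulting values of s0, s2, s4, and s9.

s0 = C XOR E = HIGH XOR LOW = HIGH
s1 = E NOR D = LOW NOR LOW = HIGH
s2 = s0 XNOR D = HIGH XNOR LOW = LOW
s3 = A AND s0 = HIGH AND HIGH = HIGH
s4 = s0 AND s1 AND s3 = HIGH AND HIGH AND HIGH = HIGH
s9 = B XOR s4 = LOW XOR HIGH = HIGH

s0 = HIGH, s2 = LOW, s4 = HIGH, s9 = HIGH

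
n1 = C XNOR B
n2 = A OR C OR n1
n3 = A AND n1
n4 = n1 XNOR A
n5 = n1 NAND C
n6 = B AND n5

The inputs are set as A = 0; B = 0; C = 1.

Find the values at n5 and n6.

n1 = C XNOR B = 1 XNOR 0 = 0
n5 = n1 NAND C = 0 NAND 1 = 1
n6 = B AND n5 = 0 AND 1 = 0

n5 = 1  n6 = 0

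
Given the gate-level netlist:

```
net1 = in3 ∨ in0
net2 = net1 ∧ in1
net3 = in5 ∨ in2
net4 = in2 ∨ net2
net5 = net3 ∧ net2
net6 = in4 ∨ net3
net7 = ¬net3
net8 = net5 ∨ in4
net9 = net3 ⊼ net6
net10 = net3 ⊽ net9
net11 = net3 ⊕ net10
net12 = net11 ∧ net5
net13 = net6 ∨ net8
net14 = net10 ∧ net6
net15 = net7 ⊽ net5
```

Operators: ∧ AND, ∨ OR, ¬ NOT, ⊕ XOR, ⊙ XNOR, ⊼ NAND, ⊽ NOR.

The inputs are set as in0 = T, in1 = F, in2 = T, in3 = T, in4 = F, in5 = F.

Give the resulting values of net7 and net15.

net7 = F, net15 = T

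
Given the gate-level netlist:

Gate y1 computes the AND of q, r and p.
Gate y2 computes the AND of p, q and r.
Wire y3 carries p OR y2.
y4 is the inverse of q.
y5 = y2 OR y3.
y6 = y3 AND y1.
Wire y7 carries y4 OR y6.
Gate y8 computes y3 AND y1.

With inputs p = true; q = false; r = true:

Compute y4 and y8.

y4 = true; y8 = false

y1 = q AND r AND p = false AND true AND true = false
y2 = p AND q AND r = true AND false AND true = false
y3 = p OR y2 = true OR false = true
y4 = NOT q = NOT false = true
y8 = y3 AND y1 = true AND false = false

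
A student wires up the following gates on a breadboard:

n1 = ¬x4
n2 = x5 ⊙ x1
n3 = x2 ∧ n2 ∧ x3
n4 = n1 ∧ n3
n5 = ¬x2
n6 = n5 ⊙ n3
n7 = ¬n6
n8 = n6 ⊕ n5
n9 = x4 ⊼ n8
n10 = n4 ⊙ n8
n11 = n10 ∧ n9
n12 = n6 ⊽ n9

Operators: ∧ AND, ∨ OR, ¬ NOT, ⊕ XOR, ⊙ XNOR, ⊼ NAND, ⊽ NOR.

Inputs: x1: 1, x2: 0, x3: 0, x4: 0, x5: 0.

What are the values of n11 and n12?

n1 = NOT x4 = NOT 0 = 1
n2 = x5 XNOR x1 = 0 XNOR 1 = 0
n3 = x2 AND n2 AND x3 = 0 AND 0 AND 0 = 0
n4 = n1 AND n3 = 1 AND 0 = 0
n5 = NOT x2 = NOT 0 = 1
n6 = n5 XNOR n3 = 1 XNOR 0 = 0
n8 = n6 XOR n5 = 0 XOR 1 = 1
n9 = x4 NAND n8 = 0 NAND 1 = 1
n10 = n4 XNOR n8 = 0 XNOR 1 = 0
n11 = n10 AND n9 = 0 AND 1 = 0
n12 = n6 NOR n9 = 0 NOR 1 = 0

n11 = 0; n12 = 0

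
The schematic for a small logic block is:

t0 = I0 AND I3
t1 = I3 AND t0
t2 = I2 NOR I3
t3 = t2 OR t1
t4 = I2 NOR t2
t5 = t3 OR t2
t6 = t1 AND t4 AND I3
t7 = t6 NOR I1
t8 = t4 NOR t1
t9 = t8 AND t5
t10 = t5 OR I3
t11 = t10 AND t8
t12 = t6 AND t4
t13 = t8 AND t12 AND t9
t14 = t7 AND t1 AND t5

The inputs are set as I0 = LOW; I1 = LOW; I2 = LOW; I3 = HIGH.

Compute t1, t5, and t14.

t0 = I0 AND I3 = LOW AND HIGH = LOW
t1 = I3 AND t0 = HIGH AND LOW = LOW
t2 = I2 NOR I3 = LOW NOR HIGH = LOW
t3 = t2 OR t1 = LOW OR LOW = LOW
t4 = I2 NOR t2 = LOW NOR LOW = HIGH
t5 = t3 OR t2 = LOW OR LOW = LOW
t6 = t1 AND t4 AND I3 = LOW AND HIGH AND HIGH = LOW
t7 = t6 NOR I1 = LOW NOR LOW = HIGH
t14 = t7 AND t1 AND t5 = HIGH AND LOW AND LOW = LOW

t1 = LOW; t5 = LOW; t14 = LOW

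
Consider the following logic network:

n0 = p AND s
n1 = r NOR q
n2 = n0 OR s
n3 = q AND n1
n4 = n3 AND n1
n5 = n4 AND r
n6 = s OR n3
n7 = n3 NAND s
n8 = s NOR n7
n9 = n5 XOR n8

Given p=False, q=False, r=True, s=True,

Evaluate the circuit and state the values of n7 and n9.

n7 = True, n9 = False

n1 = r NOR q = True NOR False = False
n3 = q AND n1 = False AND False = False
n4 = n3 AND n1 = False AND False = False
n5 = n4 AND r = False AND True = False
n7 = n3 NAND s = False NAND True = True
n8 = s NOR n7 = True NOR True = False
n9 = n5 XOR n8 = False XOR False = False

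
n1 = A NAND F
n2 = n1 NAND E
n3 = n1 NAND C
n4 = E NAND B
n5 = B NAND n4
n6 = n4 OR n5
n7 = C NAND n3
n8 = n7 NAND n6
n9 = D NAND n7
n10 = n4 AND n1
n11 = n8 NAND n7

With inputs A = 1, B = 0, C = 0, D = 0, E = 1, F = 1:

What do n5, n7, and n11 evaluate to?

n5 = 1  n7 = 1  n11 = 1

n1 = A NAND F = 1 NAND 1 = 0
n3 = n1 NAND C = 0 NAND 0 = 1
n4 = E NAND B = 1 NAND 0 = 1
n5 = B NAND n4 = 0 NAND 1 = 1
n6 = n4 OR n5 = 1 OR 1 = 1
n7 = C NAND n3 = 0 NAND 1 = 1
n8 = n7 NAND n6 = 1 NAND 1 = 0
n11 = n8 NAND n7 = 0 NAND 1 = 1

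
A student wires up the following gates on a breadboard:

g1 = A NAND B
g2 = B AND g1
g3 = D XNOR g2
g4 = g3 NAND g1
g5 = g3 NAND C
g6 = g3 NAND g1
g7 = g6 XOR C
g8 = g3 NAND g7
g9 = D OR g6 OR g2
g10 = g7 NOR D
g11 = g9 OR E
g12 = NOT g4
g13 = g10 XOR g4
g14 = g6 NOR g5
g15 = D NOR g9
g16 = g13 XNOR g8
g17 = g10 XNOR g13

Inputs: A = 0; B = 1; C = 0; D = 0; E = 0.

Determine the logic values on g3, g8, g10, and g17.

g1 = A NAND B = 0 NAND 1 = 1
g2 = B AND g1 = 1 AND 1 = 1
g3 = D XNOR g2 = 0 XNOR 1 = 0
g4 = g3 NAND g1 = 0 NAND 1 = 1
g6 = g3 NAND g1 = 0 NAND 1 = 1
g7 = g6 XOR C = 1 XOR 0 = 1
g8 = g3 NAND g7 = 0 NAND 1 = 1
g10 = g7 NOR D = 1 NOR 0 = 0
g13 = g10 XOR g4 = 0 XOR 1 = 1
g17 = g10 XNOR g13 = 0 XNOR 1 = 0

g3 = 0, g8 = 1, g10 = 0, g17 = 0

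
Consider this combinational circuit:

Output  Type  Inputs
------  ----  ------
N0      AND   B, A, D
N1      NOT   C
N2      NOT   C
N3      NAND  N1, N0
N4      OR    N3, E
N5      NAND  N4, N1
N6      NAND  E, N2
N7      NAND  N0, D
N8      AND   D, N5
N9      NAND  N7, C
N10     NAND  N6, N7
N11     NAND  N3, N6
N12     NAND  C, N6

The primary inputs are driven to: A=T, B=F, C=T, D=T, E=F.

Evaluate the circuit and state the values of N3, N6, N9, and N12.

N3 = T  N6 = T  N9 = F  N12 = F

N0 = B AND A AND D = F AND T AND T = F
N1 = NOT C = NOT T = F
N2 = NOT C = NOT T = F
N3 = N1 NAND N0 = F NAND F = T
N6 = E NAND N2 = F NAND F = T
N7 = N0 NAND D = F NAND T = T
N9 = N7 NAND C = T NAND T = F
N12 = C NAND N6 = T NAND T = F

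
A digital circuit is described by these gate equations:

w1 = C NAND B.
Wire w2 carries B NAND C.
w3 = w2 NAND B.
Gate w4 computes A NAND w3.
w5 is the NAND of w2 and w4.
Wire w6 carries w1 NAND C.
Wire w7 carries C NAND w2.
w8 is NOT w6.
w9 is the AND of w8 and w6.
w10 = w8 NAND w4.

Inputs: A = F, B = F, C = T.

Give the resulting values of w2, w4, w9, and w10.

w2 = T; w4 = T; w9 = F; w10 = F

w1 = C NAND B = T NAND F = T
w2 = B NAND C = F NAND T = T
w3 = w2 NAND B = T NAND F = T
w4 = A NAND w3 = F NAND T = T
w6 = w1 NAND C = T NAND T = F
w8 = NOT w6 = NOT F = T
w9 = w8 AND w6 = T AND F = F
w10 = w8 NAND w4 = T NAND T = F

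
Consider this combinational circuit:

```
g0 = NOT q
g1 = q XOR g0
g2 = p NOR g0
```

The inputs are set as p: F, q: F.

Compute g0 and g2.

g0 = T, g2 = F

g0 = NOT q = NOT F = T
g2 = p NOR g0 = F NOR T = F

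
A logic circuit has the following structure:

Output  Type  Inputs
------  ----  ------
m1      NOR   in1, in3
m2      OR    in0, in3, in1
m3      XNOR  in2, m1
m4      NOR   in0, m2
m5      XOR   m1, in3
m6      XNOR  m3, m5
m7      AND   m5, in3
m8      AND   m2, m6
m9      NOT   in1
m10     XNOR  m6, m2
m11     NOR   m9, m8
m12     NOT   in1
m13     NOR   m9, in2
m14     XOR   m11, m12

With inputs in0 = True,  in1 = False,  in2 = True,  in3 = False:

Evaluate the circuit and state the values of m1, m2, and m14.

m1 = True  m2 = True  m14 = True

m1 = in1 NOR in3 = False NOR False = True
m2 = in0 OR in3 OR in1 = True OR False OR False = True
m3 = in2 XNOR m1 = True XNOR True = True
m5 = m1 XOR in3 = True XOR False = True
m6 = m3 XNOR m5 = True XNOR True = True
m8 = m2 AND m6 = True AND True = True
m9 = NOT in1 = NOT False = True
m11 = m9 NOR m8 = True NOR True = False
m12 = NOT in1 = NOT False = True
m14 = m11 XOR m12 = False XOR True = True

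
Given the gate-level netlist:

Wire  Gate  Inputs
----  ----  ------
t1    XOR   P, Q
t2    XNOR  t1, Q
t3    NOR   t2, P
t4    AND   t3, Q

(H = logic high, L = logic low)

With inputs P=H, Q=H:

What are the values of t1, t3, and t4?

t1 = P XOR Q = H XOR H = L
t2 = t1 XNOR Q = L XNOR H = L
t3 = t2 NOR P = L NOR H = L
t4 = t3 AND Q = L AND H = L

t1 = L; t3 = L; t4 = L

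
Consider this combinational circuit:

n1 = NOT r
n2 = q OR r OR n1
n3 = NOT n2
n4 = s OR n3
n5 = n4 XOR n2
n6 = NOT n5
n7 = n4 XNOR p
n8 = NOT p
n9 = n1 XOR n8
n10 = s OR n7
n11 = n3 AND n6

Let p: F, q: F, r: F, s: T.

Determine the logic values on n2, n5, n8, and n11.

n1 = NOT r = NOT F = T
n2 = q OR r OR n1 = F OR F OR T = T
n3 = NOT n2 = NOT T = F
n4 = s OR n3 = T OR F = T
n5 = n4 XOR n2 = T XOR T = F
n6 = NOT n5 = NOT F = T
n8 = NOT p = NOT F = T
n11 = n3 AND n6 = F AND T = F

n2 = T  n5 = F  n8 = T  n11 = F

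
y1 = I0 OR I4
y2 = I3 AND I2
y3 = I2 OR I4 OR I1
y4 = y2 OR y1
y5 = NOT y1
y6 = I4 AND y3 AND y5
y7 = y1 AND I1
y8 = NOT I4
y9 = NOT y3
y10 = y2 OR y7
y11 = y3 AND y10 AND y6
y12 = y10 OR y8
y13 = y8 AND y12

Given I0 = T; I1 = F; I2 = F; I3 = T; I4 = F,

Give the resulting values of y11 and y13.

y11 = F, y13 = T

y1 = I0 OR I4 = T OR F = T
y2 = I3 AND I2 = T AND F = F
y3 = I2 OR I4 OR I1 = F OR F OR F = F
y5 = NOT y1 = NOT T = F
y6 = I4 AND y3 AND y5 = F AND F AND F = F
y7 = y1 AND I1 = T AND F = F
y8 = NOT I4 = NOT F = T
y10 = y2 OR y7 = F OR F = F
y11 = y3 AND y10 AND y6 = F AND F AND F = F
y12 = y10 OR y8 = F OR T = T
y13 = y8 AND y12 = T AND T = T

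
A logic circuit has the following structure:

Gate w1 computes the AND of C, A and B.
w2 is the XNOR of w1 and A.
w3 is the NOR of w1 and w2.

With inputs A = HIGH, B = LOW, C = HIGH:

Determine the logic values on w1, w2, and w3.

w1 = LOW; w2 = LOW; w3 = HIGH

w1 = C AND A AND B = HIGH AND HIGH AND LOW = LOW
w2 = w1 XNOR A = LOW XNOR HIGH = LOW
w3 = w1 NOR w2 = LOW NOR LOW = HIGH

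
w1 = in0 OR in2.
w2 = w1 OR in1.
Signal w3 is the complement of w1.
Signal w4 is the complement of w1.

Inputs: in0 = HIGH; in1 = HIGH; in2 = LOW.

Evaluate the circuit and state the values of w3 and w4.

w3 = LOW, w4 = LOW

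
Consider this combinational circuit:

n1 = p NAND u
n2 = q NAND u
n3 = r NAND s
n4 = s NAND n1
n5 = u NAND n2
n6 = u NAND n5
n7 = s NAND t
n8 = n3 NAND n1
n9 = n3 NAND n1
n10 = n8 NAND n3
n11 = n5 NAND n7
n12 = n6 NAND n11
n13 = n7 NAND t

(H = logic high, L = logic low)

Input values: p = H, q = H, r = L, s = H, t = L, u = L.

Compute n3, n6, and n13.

n2 = q NAND u = H NAND L = H
n3 = r NAND s = L NAND H = H
n5 = u NAND n2 = L NAND H = H
n6 = u NAND n5 = L NAND H = H
n7 = s NAND t = H NAND L = H
n13 = n7 NAND t = H NAND L = H

n3 = H, n6 = H, n13 = H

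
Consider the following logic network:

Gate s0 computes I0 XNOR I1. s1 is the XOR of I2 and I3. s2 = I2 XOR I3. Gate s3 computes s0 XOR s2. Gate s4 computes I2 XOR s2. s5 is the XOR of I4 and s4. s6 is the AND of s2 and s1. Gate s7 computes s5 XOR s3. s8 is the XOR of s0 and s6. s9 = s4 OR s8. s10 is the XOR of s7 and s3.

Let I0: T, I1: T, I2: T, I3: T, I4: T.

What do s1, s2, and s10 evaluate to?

s1 = F; s2 = F; s10 = F

s0 = I0 XNOR I1 = T XNOR T = T
s1 = I2 XOR I3 = T XOR T = F
s2 = I2 XOR I3 = T XOR T = F
s3 = s0 XOR s2 = T XOR F = T
s4 = I2 XOR s2 = T XOR F = T
s5 = I4 XOR s4 = T XOR T = F
s7 = s5 XOR s3 = F XOR T = T
s10 = s7 XOR s3 = T XOR T = F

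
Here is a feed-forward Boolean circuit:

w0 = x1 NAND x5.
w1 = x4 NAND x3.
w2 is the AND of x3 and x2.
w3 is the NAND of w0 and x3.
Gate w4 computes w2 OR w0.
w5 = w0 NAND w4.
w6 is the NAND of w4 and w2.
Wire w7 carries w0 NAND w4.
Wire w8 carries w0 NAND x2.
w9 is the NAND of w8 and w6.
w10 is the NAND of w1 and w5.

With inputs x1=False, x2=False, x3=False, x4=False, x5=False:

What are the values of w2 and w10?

w2 = False, w10 = True

w0 = x1 NAND x5 = False NAND False = True
w1 = x4 NAND x3 = False NAND False = True
w2 = x3 AND x2 = False AND False = False
w4 = w2 OR w0 = False OR True = True
w5 = w0 NAND w4 = True NAND True = False
w10 = w1 NAND w5 = True NAND False = True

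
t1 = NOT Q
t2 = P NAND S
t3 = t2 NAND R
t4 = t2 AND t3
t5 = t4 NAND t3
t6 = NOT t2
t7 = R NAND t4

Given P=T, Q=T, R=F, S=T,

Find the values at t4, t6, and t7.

t4 = F, t6 = T, t7 = T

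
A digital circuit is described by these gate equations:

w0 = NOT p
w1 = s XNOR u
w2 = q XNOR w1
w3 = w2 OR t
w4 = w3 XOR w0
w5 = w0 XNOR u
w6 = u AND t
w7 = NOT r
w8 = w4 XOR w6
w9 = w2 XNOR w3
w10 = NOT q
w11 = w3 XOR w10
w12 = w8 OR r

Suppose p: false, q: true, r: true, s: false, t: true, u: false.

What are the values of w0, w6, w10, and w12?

w0 = NOT p = NOT false = true
w1 = s XNOR u = false XNOR false = true
w2 = q XNOR w1 = true XNOR true = true
w3 = w2 OR t = true OR true = true
w4 = w3 XOR w0 = true XOR true = false
w6 = u AND t = false AND true = false
w8 = w4 XOR w6 = false XOR false = false
w10 = NOT q = NOT true = false
w12 = w8 OR r = false OR true = true

w0 = true; w6 = false; w10 = false; w12 = true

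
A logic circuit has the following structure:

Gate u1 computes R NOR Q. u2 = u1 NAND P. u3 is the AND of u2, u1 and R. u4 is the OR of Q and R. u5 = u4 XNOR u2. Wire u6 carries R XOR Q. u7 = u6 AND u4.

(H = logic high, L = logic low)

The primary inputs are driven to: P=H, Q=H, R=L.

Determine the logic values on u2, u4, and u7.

u1 = R NOR Q = L NOR H = L
u2 = u1 NAND P = L NAND H = H
u4 = Q OR R = H OR L = H
u6 = R XOR Q = L XOR H = H
u7 = u6 AND u4 = H AND H = H

u2 = H, u4 = H, u7 = H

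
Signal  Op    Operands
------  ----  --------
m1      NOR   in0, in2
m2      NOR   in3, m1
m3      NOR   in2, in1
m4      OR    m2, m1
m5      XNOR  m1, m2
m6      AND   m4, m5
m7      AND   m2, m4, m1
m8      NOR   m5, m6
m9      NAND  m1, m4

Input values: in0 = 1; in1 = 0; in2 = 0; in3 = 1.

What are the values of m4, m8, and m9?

m1 = in0 NOR in2 = 1 NOR 0 = 0
m2 = in3 NOR m1 = 1 NOR 0 = 0
m4 = m2 OR m1 = 0 OR 0 = 0
m5 = m1 XNOR m2 = 0 XNOR 0 = 1
m6 = m4 AND m5 = 0 AND 1 = 0
m8 = m5 NOR m6 = 1 NOR 0 = 0
m9 = m1 NAND m4 = 0 NAND 0 = 1

m4 = 0  m8 = 0  m9 = 1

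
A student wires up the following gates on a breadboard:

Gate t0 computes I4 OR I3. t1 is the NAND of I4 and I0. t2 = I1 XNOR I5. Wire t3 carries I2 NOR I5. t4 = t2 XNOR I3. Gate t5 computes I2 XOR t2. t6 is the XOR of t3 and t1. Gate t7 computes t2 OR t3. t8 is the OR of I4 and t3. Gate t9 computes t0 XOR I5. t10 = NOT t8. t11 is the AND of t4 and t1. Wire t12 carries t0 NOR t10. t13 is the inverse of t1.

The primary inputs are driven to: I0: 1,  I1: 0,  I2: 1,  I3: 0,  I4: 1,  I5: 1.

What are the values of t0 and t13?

t0 = 1; t13 = 1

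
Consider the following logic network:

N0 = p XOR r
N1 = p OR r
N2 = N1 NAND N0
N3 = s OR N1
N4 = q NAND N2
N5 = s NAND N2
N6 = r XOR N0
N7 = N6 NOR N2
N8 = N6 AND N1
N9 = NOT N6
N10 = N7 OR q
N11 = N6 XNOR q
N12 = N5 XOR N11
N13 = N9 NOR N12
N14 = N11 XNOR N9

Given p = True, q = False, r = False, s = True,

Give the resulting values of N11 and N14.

N11 = False, N14 = True

N0 = p XOR r = True XOR False = True
N6 = r XOR N0 = False XOR True = True
N9 = NOT N6 = NOT True = False
N11 = N6 XNOR q = True XNOR False = False
N14 = N11 XNOR N9 = False XNOR False = True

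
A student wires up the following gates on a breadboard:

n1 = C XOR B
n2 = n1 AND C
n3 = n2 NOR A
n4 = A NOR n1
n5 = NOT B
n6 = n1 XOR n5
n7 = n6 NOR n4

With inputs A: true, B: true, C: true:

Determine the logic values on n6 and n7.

n1 = C XOR B = true XOR true = false
n4 = A NOR n1 = true NOR false = false
n5 = NOT B = NOT true = false
n6 = n1 XOR n5 = false XOR false = false
n7 = n6 NOR n4 = false NOR false = true

n6 = false; n7 = true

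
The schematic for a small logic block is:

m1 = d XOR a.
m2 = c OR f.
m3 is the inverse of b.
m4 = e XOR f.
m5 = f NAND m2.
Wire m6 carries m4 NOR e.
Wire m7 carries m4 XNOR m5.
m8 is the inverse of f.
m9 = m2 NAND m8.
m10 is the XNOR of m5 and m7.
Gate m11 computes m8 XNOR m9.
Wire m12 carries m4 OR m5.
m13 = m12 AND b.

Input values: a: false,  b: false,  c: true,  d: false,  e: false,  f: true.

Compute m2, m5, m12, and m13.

m2 = c OR f = true OR true = true
m4 = e XOR f = false XOR true = true
m5 = f NAND m2 = true NAND true = false
m12 = m4 OR m5 = true OR false = true
m13 = m12 AND b = true AND false = false

m2 = true  m5 = false  m12 = true  m13 = false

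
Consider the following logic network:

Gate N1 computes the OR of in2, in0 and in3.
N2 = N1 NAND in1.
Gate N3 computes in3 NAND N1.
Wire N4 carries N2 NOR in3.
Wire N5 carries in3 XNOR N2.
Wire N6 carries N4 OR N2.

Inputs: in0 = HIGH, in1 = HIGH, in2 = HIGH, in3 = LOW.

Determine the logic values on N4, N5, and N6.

N1 = in2 OR in0 OR in3 = HIGH OR HIGH OR LOW = HIGH
N2 = N1 NAND in1 = HIGH NAND HIGH = LOW
N4 = N2 NOR in3 = LOW NOR LOW = HIGH
N5 = in3 XNOR N2 = LOW XNOR LOW = HIGH
N6 = N4 OR N2 = HIGH OR LOW = HIGH

N4 = HIGH  N5 = HIGH  N6 = HIGH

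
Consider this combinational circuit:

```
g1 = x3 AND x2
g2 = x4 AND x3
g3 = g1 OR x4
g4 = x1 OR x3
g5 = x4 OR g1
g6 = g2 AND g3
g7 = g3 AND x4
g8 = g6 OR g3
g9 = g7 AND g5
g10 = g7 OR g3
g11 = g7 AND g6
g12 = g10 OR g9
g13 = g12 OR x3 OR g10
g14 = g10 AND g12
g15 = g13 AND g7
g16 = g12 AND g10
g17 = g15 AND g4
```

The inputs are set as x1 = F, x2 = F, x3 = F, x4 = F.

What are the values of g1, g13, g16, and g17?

g1 = F; g13 = F; g16 = F; g17 = F

g1 = x3 AND x2 = F AND F = F
g3 = g1 OR x4 = F OR F = F
g4 = x1 OR x3 = F OR F = F
g5 = x4 OR g1 = F OR F = F
g7 = g3 AND x4 = F AND F = F
g9 = g7 AND g5 = F AND F = F
g10 = g7 OR g3 = F OR F = F
g12 = g10 OR g9 = F OR F = F
g13 = g12 OR x3 OR g10 = F OR F OR F = F
g15 = g13 AND g7 = F AND F = F
g16 = g12 AND g10 = F AND F = F
g17 = g15 AND g4 = F AND F = F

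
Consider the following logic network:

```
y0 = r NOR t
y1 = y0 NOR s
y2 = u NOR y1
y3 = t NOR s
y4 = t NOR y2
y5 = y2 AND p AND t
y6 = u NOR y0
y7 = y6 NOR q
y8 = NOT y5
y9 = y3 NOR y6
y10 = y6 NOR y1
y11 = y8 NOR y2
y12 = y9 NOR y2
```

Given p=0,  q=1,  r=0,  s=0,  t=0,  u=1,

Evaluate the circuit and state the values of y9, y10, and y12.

y0 = r NOR t = 0 NOR 0 = 1
y1 = y0 NOR s = 1 NOR 0 = 0
y2 = u NOR y1 = 1 NOR 0 = 0
y3 = t NOR s = 0 NOR 0 = 1
y6 = u NOR y0 = 1 NOR 1 = 0
y9 = y3 NOR y6 = 1 NOR 0 = 0
y10 = y6 NOR y1 = 0 NOR 0 = 1
y12 = y9 NOR y2 = 0 NOR 0 = 1

y9 = 0, y10 = 1, y12 = 1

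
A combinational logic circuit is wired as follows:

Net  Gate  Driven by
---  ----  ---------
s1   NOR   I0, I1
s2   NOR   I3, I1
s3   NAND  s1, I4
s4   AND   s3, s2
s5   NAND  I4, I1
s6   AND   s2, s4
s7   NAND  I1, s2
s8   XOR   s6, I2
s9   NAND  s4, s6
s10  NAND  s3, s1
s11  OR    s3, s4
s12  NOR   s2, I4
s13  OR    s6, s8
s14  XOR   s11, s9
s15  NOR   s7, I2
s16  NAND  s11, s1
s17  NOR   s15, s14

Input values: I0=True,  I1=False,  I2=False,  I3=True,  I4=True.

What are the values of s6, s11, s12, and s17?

s6 = False, s11 = True, s12 = False, s17 = True

s1 = I0 NOR I1 = True NOR False = False
s2 = I3 NOR I1 = True NOR False = False
s3 = s1 NAND I4 = False NAND True = True
s4 = s3 AND s2 = True AND False = False
s6 = s2 AND s4 = False AND False = False
s7 = I1 NAND s2 = False NAND False = True
s9 = s4 NAND s6 = False NAND False = True
s11 = s3 OR s4 = True OR False = True
s12 = s2 NOR I4 = False NOR True = False
s14 = s11 XOR s9 = True XOR True = False
s15 = s7 NOR I2 = True NOR False = False
s17 = s15 NOR s14 = False NOR False = True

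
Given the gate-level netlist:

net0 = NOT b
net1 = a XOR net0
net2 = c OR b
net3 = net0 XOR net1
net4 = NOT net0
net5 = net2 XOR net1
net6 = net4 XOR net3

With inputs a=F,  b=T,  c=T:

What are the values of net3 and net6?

net0 = NOT b = NOT T = F
net1 = a XOR net0 = F XOR F = F
net3 = net0 XOR net1 = F XOR F = F
net4 = NOT net0 = NOT F = T
net6 = net4 XOR net3 = T XOR F = T

net3 = F, net6 = T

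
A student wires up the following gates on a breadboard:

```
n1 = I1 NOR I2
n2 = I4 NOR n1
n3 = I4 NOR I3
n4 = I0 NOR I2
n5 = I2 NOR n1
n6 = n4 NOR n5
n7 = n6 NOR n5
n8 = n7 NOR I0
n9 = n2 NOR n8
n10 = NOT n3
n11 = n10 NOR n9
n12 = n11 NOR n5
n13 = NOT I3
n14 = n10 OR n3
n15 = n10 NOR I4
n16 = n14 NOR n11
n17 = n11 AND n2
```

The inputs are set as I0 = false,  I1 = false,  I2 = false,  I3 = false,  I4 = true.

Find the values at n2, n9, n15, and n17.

n1 = I1 NOR I2 = false NOR false = true
n2 = I4 NOR n1 = true NOR true = false
n3 = I4 NOR I3 = true NOR false = false
n4 = I0 NOR I2 = false NOR false = true
n5 = I2 NOR n1 = false NOR true = false
n6 = n4 NOR n5 = true NOR false = false
n7 = n6 NOR n5 = false NOR false = true
n8 = n7 NOR I0 = true NOR false = false
n9 = n2 NOR n8 = false NOR false = true
n10 = NOT n3 = NOT false = true
n11 = n10 NOR n9 = true NOR true = false
n15 = n10 NOR I4 = true NOR true = false
n17 = n11 AND n2 = false AND false = false

n2 = false, n9 = true, n15 = false, n17 = false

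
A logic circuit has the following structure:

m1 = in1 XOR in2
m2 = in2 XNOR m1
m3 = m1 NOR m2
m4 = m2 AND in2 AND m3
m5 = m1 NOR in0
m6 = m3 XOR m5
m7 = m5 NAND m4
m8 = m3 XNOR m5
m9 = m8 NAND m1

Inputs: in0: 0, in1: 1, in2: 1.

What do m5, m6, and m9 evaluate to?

m1 = in1 XOR in2 = 1 XOR 1 = 0
m2 = in2 XNOR m1 = 1 XNOR 0 = 0
m3 = m1 NOR m2 = 0 NOR 0 = 1
m5 = m1 NOR in0 = 0 NOR 0 = 1
m6 = m3 XOR m5 = 1 XOR 1 = 0
m8 = m3 XNOR m5 = 1 XNOR 1 = 1
m9 = m8 NAND m1 = 1 NAND 0 = 1

m5 = 1, m6 = 0, m9 = 1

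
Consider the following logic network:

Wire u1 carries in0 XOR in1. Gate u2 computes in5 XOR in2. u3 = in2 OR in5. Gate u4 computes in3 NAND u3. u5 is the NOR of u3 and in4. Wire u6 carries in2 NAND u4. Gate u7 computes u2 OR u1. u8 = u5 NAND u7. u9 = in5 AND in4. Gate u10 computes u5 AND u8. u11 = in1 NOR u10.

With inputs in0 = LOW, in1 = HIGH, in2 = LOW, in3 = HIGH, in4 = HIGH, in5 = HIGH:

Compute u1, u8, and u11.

u1 = HIGH; u8 = HIGH; u11 = LOW

u1 = in0 XOR in1 = LOW XOR HIGH = HIGH
u2 = in5 XOR in2 = HIGH XOR LOW = HIGH
u3 = in2 OR in5 = LOW OR HIGH = HIGH
u5 = u3 NOR in4 = HIGH NOR HIGH = LOW
u7 = u2 OR u1 = HIGH OR HIGH = HIGH
u8 = u5 NAND u7 = LOW NAND HIGH = HIGH
u10 = u5 AND u8 = LOW AND HIGH = LOW
u11 = in1 NOR u10 = HIGH NOR LOW = LOW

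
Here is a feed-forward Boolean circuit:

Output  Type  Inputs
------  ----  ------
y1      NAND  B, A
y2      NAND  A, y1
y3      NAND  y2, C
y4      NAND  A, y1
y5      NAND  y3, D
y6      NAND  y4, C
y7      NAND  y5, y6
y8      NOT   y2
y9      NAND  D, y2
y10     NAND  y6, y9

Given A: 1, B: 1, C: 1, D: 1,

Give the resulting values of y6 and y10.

y6 = 0, y10 = 1

y1 = B NAND A = 1 NAND 1 = 0
y2 = A NAND y1 = 1 NAND 0 = 1
y4 = A NAND y1 = 1 NAND 0 = 1
y6 = y4 NAND C = 1 NAND 1 = 0
y9 = D NAND y2 = 1 NAND 1 = 0
y10 = y6 NAND y9 = 0 NAND 0 = 1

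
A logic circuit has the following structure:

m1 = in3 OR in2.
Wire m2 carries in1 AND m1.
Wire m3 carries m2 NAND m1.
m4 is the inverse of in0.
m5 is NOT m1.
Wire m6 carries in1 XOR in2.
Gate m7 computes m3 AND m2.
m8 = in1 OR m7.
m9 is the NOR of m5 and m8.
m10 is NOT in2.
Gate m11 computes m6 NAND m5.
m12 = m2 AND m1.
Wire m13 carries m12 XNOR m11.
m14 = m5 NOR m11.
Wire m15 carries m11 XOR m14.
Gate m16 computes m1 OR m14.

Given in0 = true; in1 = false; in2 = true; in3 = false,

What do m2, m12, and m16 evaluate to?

m2 = false  m12 = false  m16 = true

m1 = in3 OR in2 = false OR true = true
m2 = in1 AND m1 = false AND true = false
m5 = NOT m1 = NOT true = false
m6 = in1 XOR in2 = false XOR true = true
m11 = m6 NAND m5 = true NAND false = true
m12 = m2 AND m1 = false AND true = false
m14 = m5 NOR m11 = false NOR true = false
m16 = m1 OR m14 = true OR false = true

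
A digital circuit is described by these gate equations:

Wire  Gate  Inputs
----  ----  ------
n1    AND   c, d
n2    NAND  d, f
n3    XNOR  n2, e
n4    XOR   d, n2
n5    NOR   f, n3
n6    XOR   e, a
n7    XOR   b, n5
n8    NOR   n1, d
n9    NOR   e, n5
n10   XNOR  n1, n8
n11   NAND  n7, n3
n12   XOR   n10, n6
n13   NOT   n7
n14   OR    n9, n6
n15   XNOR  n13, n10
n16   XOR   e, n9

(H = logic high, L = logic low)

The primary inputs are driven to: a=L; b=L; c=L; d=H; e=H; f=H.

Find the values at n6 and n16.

n2 = d NAND f = H NAND H = L
n3 = n2 XNOR e = L XNOR H = L
n5 = f NOR n3 = H NOR L = L
n6 = e XOR a = H XOR L = H
n9 = e NOR n5 = H NOR L = L
n16 = e XOR n9 = H XOR L = H

n6 = H, n16 = H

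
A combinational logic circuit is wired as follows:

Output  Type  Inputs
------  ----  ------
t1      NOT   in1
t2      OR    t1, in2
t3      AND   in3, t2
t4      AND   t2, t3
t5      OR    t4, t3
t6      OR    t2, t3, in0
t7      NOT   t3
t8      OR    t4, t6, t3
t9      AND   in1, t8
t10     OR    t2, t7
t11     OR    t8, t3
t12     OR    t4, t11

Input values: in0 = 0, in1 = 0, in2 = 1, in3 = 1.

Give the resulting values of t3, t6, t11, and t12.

t3 = 1; t6 = 1; t11 = 1; t12 = 1

t1 = NOT in1 = NOT 0 = 1
t2 = t1 OR in2 = 1 OR 1 = 1
t3 = in3 AND t2 = 1 AND 1 = 1
t4 = t2 AND t3 = 1 AND 1 = 1
t6 = t2 OR t3 OR in0 = 1 OR 1 OR 0 = 1
t8 = t4 OR t6 OR t3 = 1 OR 1 OR 1 = 1
t11 = t8 OR t3 = 1 OR 1 = 1
t12 = t4 OR t11 = 1 OR 1 = 1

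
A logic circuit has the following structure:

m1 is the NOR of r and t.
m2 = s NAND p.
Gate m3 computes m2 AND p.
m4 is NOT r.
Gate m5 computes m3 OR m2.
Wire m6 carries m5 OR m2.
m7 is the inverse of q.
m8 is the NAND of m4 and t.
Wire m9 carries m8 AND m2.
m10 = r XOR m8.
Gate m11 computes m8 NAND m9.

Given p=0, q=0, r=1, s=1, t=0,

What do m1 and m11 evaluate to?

m1 = 0, m11 = 0

m1 = r NOR t = 1 NOR 0 = 0
m2 = s NAND p = 1 NAND 0 = 1
m4 = NOT r = NOT 1 = 0
m8 = m4 NAND t = 0 NAND 0 = 1
m9 = m8 AND m2 = 1 AND 1 = 1
m11 = m8 NAND m9 = 1 NAND 1 = 0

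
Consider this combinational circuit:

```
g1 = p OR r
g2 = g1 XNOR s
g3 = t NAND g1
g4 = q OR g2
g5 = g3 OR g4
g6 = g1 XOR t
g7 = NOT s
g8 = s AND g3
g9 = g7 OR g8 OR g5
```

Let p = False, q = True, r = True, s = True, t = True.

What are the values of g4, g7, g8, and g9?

g4 = True, g7 = False, g8 = False, g9 = True

g1 = p OR r = False OR True = True
g2 = g1 XNOR s = True XNOR True = True
g3 = t NAND g1 = True NAND True = False
g4 = q OR g2 = True OR True = True
g5 = g3 OR g4 = False OR True = True
g7 = NOT s = NOT True = False
g8 = s AND g3 = True AND False = False
g9 = g7 OR g8 OR g5 = False OR False OR True = True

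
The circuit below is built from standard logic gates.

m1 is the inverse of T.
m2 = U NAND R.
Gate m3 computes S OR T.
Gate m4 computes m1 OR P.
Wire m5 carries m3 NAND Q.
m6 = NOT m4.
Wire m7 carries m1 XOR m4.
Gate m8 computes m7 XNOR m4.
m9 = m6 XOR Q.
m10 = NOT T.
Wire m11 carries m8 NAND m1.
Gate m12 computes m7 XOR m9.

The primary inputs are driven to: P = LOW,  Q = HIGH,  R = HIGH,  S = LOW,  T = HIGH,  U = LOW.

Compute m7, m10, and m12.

m1 = NOT T = NOT HIGH = LOW
m4 = m1 OR P = LOW OR LOW = LOW
m6 = NOT m4 = NOT LOW = HIGH
m7 = m1 XOR m4 = LOW XOR LOW = LOW
m9 = m6 XOR Q = HIGH XOR HIGH = LOW
m10 = NOT T = NOT HIGH = LOW
m12 = m7 XOR m9 = LOW XOR LOW = LOW

m7 = LOW; m10 = LOW; m12 = LOW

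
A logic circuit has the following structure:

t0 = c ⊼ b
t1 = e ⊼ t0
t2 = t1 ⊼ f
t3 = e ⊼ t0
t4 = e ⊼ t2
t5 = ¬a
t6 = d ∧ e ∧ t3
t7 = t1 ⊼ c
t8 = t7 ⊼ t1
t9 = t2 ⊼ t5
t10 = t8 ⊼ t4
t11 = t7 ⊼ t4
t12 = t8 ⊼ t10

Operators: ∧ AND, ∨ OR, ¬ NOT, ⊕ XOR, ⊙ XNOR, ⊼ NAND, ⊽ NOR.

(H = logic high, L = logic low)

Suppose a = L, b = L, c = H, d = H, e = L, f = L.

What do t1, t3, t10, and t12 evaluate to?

t1 = H; t3 = H; t10 = L; t12 = H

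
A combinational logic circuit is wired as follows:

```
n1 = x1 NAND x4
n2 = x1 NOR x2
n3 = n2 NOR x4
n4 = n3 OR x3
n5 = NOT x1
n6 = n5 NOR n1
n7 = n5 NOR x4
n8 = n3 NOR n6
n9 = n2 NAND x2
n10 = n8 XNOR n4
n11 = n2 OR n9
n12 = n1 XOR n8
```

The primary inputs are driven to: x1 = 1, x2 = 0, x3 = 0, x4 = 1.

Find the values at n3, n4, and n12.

n1 = x1 NAND x4 = 1 NAND 1 = 0
n2 = x1 NOR x2 = 1 NOR 0 = 0
n3 = n2 NOR x4 = 0 NOR 1 = 0
n4 = n3 OR x3 = 0 OR 0 = 0
n5 = NOT x1 = NOT 1 = 0
n6 = n5 NOR n1 = 0 NOR 0 = 1
n8 = n3 NOR n6 = 0 NOR 1 = 0
n12 = n1 XOR n8 = 0 XOR 0 = 0

n3 = 0, n4 = 0, n12 = 0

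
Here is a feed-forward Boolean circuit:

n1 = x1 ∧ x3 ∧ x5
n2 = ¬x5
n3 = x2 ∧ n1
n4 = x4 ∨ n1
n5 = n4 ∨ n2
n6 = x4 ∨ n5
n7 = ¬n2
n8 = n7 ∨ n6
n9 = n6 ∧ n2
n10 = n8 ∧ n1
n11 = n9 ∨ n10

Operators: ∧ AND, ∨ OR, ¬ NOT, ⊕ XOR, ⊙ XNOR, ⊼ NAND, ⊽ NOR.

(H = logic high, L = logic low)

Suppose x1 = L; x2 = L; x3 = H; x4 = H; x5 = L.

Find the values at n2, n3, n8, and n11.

n1 = x1 AND x3 AND x5 = L AND H AND L = L
n2 = NOT x5 = NOT L = H
n3 = x2 AND n1 = L AND L = L
n4 = x4 OR n1 = H OR L = H
n5 = n4 OR n2 = H OR H = H
n6 = x4 OR n5 = H OR H = H
n7 = NOT n2 = NOT H = L
n8 = n7 OR n6 = L OR H = H
n9 = n6 AND n2 = H AND H = H
n10 = n8 AND n1 = H AND L = L
n11 = n9 OR n10 = H OR L = H

n2 = H, n3 = L, n8 = H, n11 = H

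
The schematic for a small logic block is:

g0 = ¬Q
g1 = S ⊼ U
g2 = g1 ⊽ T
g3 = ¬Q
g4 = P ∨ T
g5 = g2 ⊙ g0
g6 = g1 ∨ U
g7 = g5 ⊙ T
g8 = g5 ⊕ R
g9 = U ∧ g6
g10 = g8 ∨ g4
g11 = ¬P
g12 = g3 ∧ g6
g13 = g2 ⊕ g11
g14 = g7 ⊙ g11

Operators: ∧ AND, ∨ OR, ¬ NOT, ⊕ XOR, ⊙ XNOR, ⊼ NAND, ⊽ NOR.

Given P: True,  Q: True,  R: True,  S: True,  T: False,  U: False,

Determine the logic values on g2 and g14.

g0 = NOT Q = NOT True = False
g1 = S NAND U = True NAND False = True
g2 = g1 NOR T = True NOR False = False
g5 = g2 XNOR g0 = False XNOR False = True
g7 = g5 XNOR T = True XNOR False = False
g11 = NOT P = NOT True = False
g14 = g7 XNOR g11 = False XNOR False = True

g2 = False, g14 = True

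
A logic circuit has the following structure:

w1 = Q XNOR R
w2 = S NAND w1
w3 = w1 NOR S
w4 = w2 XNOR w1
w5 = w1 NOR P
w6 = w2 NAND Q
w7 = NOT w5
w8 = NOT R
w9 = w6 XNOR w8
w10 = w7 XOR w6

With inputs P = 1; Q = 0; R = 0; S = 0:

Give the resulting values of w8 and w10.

w8 = 1; w10 = 0

w1 = Q XNOR R = 0 XNOR 0 = 1
w2 = S NAND w1 = 0 NAND 1 = 1
w5 = w1 NOR P = 1 NOR 1 = 0
w6 = w2 NAND Q = 1 NAND 0 = 1
w7 = NOT w5 = NOT 0 = 1
w8 = NOT R = NOT 0 = 1
w10 = w7 XOR w6 = 1 XOR 1 = 0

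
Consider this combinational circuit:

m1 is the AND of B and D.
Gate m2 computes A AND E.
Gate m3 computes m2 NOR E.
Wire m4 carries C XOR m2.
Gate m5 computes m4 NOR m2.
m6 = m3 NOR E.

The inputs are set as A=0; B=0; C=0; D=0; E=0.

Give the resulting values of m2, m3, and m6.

m2 = 0  m3 = 1  m6 = 0

m2 = A AND E = 0 AND 0 = 0
m3 = m2 NOR E = 0 NOR 0 = 1
m6 = m3 NOR E = 1 NOR 0 = 0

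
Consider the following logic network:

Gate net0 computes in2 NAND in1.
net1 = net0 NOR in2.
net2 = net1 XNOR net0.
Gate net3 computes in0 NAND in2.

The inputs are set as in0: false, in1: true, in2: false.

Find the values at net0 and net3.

net0 = in2 NAND in1 = false NAND true = true
net3 = in0 NAND in2 = false NAND false = true

net0 = true  net3 = true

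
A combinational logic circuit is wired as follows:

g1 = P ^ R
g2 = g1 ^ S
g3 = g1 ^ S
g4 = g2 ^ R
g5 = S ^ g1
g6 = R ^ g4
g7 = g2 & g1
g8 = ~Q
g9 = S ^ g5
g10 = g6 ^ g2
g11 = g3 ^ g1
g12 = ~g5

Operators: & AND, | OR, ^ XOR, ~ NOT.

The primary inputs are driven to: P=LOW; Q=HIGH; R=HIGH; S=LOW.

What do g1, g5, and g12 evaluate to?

g1 = HIGH  g5 = HIGH  g12 = LOW

g1 = P XOR R = LOW XOR HIGH = HIGH
g5 = S XOR g1 = LOW XOR HIGH = HIGH
g12 = NOT g5 = NOT HIGH = LOW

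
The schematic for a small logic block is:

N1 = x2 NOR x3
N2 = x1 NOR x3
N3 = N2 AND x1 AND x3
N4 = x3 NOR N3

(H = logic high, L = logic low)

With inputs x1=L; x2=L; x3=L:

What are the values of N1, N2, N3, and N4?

N1 = x2 NOR x3 = L NOR L = H
N2 = x1 NOR x3 = L NOR L = H
N3 = N2 AND x1 AND x3 = H AND L AND L = L
N4 = x3 NOR N3 = L NOR L = H

N1 = H  N2 = H  N3 = L  N4 = H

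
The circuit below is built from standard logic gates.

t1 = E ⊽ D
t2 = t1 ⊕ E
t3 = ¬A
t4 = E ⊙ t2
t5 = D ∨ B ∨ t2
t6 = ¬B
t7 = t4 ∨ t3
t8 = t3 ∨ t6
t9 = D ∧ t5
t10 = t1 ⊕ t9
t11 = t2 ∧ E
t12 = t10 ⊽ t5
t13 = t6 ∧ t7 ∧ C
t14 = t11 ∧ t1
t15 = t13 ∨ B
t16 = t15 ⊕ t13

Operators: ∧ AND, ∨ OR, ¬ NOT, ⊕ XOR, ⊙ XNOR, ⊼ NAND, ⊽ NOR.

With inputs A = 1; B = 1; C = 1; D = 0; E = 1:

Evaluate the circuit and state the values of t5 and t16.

t5 = 1; t16 = 1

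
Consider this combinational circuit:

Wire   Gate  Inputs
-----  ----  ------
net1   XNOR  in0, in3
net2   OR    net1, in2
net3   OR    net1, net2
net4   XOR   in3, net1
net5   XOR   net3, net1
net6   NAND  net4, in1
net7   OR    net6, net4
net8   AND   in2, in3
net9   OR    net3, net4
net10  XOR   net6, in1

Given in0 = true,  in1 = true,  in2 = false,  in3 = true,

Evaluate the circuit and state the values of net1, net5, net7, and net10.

net1 = true  net5 = false  net7 = true  net10 = false

net1 = in0 XNOR in3 = true XNOR true = true
net2 = net1 OR in2 = true OR false = true
net3 = net1 OR net2 = true OR true = true
net4 = in3 XOR net1 = true XOR true = false
net5 = net3 XOR net1 = true XOR true = false
net6 = net4 NAND in1 = false NAND true = true
net7 = net6 OR net4 = true OR false = true
net10 = net6 XOR in1 = true XOR true = false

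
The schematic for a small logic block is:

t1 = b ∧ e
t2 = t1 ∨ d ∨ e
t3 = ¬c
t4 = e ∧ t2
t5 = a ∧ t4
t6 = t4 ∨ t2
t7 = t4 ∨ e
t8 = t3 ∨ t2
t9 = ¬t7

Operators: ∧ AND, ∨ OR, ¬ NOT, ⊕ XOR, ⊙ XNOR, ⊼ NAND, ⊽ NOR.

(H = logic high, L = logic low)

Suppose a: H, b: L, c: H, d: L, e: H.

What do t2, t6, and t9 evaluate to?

t2 = H; t6 = H; t9 = L

t1 = b AND e = L AND H = L
t2 = t1 OR d OR e = L OR L OR H = H
t4 = e AND t2 = H AND H = H
t6 = t4 OR t2 = H OR H = H
t7 = t4 OR e = H OR H = H
t9 = NOT t7 = NOT H = L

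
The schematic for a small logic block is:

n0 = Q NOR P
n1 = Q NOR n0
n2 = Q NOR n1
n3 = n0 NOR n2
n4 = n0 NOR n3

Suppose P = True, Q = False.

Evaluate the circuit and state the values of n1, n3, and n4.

n1 = True, n3 = True, n4 = False

n0 = Q NOR P = False NOR True = False
n1 = Q NOR n0 = False NOR False = True
n2 = Q NOR n1 = False NOR True = False
n3 = n0 NOR n2 = False NOR False = True
n4 = n0 NOR n3 = False NOR True = False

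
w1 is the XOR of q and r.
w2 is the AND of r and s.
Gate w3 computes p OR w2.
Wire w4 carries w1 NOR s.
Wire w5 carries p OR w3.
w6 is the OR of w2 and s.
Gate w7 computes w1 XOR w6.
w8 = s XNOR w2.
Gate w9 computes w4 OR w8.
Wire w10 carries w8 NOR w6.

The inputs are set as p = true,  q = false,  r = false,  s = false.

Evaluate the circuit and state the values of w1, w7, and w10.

w1 = false  w7 = false  w10 = false

w1 = q XOR r = false XOR false = false
w2 = r AND s = false AND false = false
w6 = w2 OR s = false OR false = false
w7 = w1 XOR w6 = false XOR false = false
w8 = s XNOR w2 = false XNOR false = true
w10 = w8 NOR w6 = true NOR false = false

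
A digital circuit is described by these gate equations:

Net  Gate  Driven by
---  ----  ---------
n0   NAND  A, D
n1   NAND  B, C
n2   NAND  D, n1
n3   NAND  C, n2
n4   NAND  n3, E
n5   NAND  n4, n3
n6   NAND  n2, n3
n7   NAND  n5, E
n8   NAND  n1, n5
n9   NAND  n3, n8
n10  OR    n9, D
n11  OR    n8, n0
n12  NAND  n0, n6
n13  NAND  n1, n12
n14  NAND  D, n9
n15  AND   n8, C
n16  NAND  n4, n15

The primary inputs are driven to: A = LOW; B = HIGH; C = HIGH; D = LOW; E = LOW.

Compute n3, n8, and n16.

n3 = LOW, n8 = HIGH, n16 = LOW

n1 = B NAND C = HIGH NAND HIGH = LOW
n2 = D NAND n1 = LOW NAND LOW = HIGH
n3 = C NAND n2 = HIGH NAND HIGH = LOW
n4 = n3 NAND E = LOW NAND LOW = HIGH
n5 = n4 NAND n3 = HIGH NAND LOW = HIGH
n8 = n1 NAND n5 = LOW NAND HIGH = HIGH
n15 = n8 AND C = HIGH AND HIGH = HIGH
n16 = n4 NAND n15 = HIGH NAND HIGH = LOW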